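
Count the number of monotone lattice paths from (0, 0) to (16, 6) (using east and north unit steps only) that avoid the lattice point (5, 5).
Number of paths = 71589

Total paths from (0, 0) to (16, 6): C(22, 16) = 74613. Paths through (5, 5): (paths (0, 0) → (5, 5)) × (paths (5, 5) → (16, 6)) = C(10, 5) · C(12, 11) = 252 · 12 = 3024. Avoidance count = 74613 − 3024 = 71589.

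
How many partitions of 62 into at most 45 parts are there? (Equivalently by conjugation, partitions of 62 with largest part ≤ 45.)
p(62, parts ≤ 45) = 1299241

Use the recurrence p(n, m) = p(n, m−1) + p(n−m, m): either the largest part is < m (count p(n, m−1)) or the largest part is exactly m (remove one copy of m, count p(n−m, m)). With p(0, ·) = 1 this gives p(62, parts ≤ 45) = 1299241. (By conjugating Young diagrams, this also counts partitions of 62 into at most 45 parts.)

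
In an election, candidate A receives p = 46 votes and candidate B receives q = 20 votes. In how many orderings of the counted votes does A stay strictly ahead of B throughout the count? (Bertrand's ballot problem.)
Strict-lead orderings = 16018036991633040

Total orderings of the 66 votes with 46 for A: C(66, 46) = 40661170824914640. By the Bertrand ballot formula (Cycle Lemma / reflection principle), the number of orderings in which A is strictly ahead of B throughout is (p − q)/(p + q) · C(p + q, p) = (46 − 20)/(46 + 20) · 40661170824914640 = 16018036991633040.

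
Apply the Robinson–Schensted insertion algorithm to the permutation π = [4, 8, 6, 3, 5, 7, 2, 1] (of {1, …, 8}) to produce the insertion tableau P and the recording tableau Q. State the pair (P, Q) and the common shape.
P = [1, 5, 7] / [2, 6] / [3] / [4] / [8];  Q = [1, 2, 6] / [3, 5] / [4] / [7] / [8];  common shape = (3, 2, 1, 1, 1)

Row-insert the values π_1, π_2, … into P one at a time, bumping the leftmost entry strictly greater than the inserted value down to the next row. The recording tableau Q records, in position (i, j), the step at which that cell was added to P.
  Insert 4 (step 1): P = [4];  Q = [1]
  Insert 8 (step 2): P = [4, 8];  Q = [1, 2]
  Insert 6 (step 3): P = [4, 6] / [8];  Q = [1, 2] / [3]
  Insert 3 (step 4): P = [3, 6] / [4] / [8];  Q = [1, 2] / [3] / [4]
  Insert 5 (step 5): P = [3, 5] / [4, 6] / [8];  Q = [1, 2] / [3, 5] / [4]
  Insert 7 (step 6): P = [3, 5, 7] / [4, 6] / [8];  Q = [1, 2, 6] / [3, 5] / [4]
  Insert 2 (step 7): P = [2, 5, 7] / [3, 6] / [4] / [8];  Q = [1, 2, 6] / [3, 5] / [4] / [7]
  Insert 1 (step 8): P = [1, 5, 7] / [2, 6] / [3] / [4] / [8];  Q = [1, 2, 6] / [3, 5] / [4] / [7] / [8]
Final shape: (3, 2, 1, 1, 1).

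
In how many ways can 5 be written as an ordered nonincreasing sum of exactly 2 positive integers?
p(5, 2 parts) = 2

Partitions of n into exactly k parts ↔ partitions of n − k into at most k parts (subtract 1 from each part). For n = 5, k = 2, the partitions are: 4+1, 3+2. Count = 2.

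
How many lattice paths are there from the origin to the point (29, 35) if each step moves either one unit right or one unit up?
Number of paths = 1388818294740297792

A monotone lattice path from (0, 0) to (29, 35) consists of 29 east steps and 35 north steps in some order, so it is determined by which 29 of the 64 steps are east. The count is C(64, 29) = 1388818294740297792.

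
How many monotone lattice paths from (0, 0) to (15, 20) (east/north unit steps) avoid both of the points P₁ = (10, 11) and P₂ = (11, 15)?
Number of paths = 1790520648

Inclusion–exclusion. Total paths: C(35, 15) = 3247943160. Through P₁: C(21, 10)·C(14, 5) = 706137432. Through P₂: C(26, 11)·C(9, 4) = 973496160. Since P₁ is strictly southwest of P₂, a monotone path through both must visit P₁ then P₂; paths through both = C(21, 10)·C(5, 1)·C(9, 4) = 222211080. Avoid both = 3247943160 − 706137432 − 973496160 + 222211080 = 1790520648.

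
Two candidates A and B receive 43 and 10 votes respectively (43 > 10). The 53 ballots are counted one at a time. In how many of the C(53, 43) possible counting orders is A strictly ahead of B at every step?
Strict-lead orderings = 12140948820

Total orderings of the 53 votes with 43 for A: C(53, 43) = 19499099620. By the Bertrand ballot formula (Cycle Lemma / reflection principle), the number of orderings in which A is strictly ahead of B throughout is (p − q)/(p + q) · C(p + q, p) = (43 − 10)/(43 + 10) · 19499099620 = 12140948820.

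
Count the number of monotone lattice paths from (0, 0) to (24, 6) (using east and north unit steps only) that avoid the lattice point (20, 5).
Number of paths = 328125

Total paths from (0, 0) to (24, 6): C(30, 24) = 593775. Paths through (20, 5): (paths (0, 0) → (20, 5)) × (paths (20, 5) → (24, 6)) = C(25, 20) · C(5, 4) = 53130 · 5 = 265650. Avoidance count = 593775 − 265650 = 328125.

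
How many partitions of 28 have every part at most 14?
p(28, parts ≤ 14) = 3345

Use the recurrence p(n, m) = p(n, m−1) + p(n−m, m): either the largest part is < m (count p(n, m−1)) or the largest part is exactly m (remove one copy of m, count p(n−m, m)). With p(0, ·) = 1 this gives p(28, parts ≤ 14) = 3345. (By conjugating Young diagrams, this also counts partitions of 28 into at most 14 parts.)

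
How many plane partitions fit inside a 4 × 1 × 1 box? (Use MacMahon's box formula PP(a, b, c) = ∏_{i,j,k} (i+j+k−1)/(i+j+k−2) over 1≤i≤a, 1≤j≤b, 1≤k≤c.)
PP(4, 1, 1) = 5

Evaluate the triple product over i = 1..4, j = 1..1, k = 1..1. The factors are (2/1) · (3/2) · (4/3) · (5/4). The numerators and denominators telescope so the product is an integer; carrying out the multiplication exactly gives PP(4, 1, 1) = 5.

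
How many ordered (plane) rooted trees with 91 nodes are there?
C_90 = 1000134600800354781929399250536541864362461089950800

These ordered rooted trees are counted by the Catalan number C_n = (1/(n + 1)) · C(2n, n). For n = 90: C_90 = (1/91) · C(180, 90) = 91012248672832285155575331798825309656983959185522800/91 = 1000134600800354781929399250536541864362461089950800.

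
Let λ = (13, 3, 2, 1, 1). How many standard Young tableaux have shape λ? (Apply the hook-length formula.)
# SYT of shape (13, 3, 2, 1, 1) = 1630200

Hook-length formula: f^λ = n! / Π hook(c), product over all cells c of the Young diagram. For λ = (13, 3, 2, 1, 1), n = 20 boxes. Hook lengths by row (left-to-right, top-to-bottom): [17, 14, 12, 10, 9, 8, 7, 6, 5, 4, 3, 2, 1]; [6, 3, 1]; [4, 1]; [2]; [1]. Product of hooks = 1492394803200. So f^λ = 20! / 1492394803200 = 2432902008176640000 / 1492394803200 = 1630200.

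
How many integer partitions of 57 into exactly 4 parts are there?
p(57, 4 parts) = 1350

Partitions of n into exactly k parts are in bijection with partitions of n − k into at most k parts (subtract 1 from each part). So p(57, exactly 4) = p(53, parts ≤ 4). Computing via the recurrence p(m, j) = p(m, j−1) + p(m−j, j) gives 1350.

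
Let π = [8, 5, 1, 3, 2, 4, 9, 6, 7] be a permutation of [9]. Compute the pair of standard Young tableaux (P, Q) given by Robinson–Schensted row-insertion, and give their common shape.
P = [1, 2, 4, 6, 7] / [3, 9] / [5] / [8];  Q = [1, 4, 6, 7, 9] / [2, 8] / [3] / [5];  common shape = (5, 2, 1, 1)

Row-insert the values π_1, π_2, … into P one at a time, bumping the leftmost entry strictly greater than the inserted value down to the next row. The recording tableau Q records, in position (i, j), the step at which that cell was added to P.
  Insert 8 (step 1): P = [8];  Q = [1]
  Insert 5 (step 2): P = [5] / [8];  Q = [1] / [2]
  Insert 1 (step 3): P = [1] / [5] / [8];  Q = [1] / [2] / [3]
  Insert 3 (step 4): P = [1, 3] / [5] / [8];  Q = [1, 4] / [2] / [3]
  Insert 2 (step 5): P = [1, 2] / [3] / [5] / [8];  Q = [1, 4] / [2] / [3] / [5]
  Insert 4 (step 6): P = [1, 2, 4] / [3] / [5] / [8];  Q = [1, 4, 6] / [2] / [3] / [5]
  Insert 9 (step 7): P = [1, 2, 4, 9] / [3] / [5] / [8];  Q = [1, 4, 6, 7] / [2] / [3] / [5]
  Insert 6 (step 8): P = [1, 2, 4, 6] / [3, 9] / [5] / [8];  Q = [1, 4, 6, 7] / [2, 8] / [3] / [5]
  Insert 7 (step 9): P = [1, 2, 4, 6, 7] / [3, 9] / [5] / [8];  Q = [1, 4, 6, 7, 9] / [2, 8] / [3] / [5]
Final shape: (5, 2, 1, 1).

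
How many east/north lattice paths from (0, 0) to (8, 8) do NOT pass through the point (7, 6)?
Number of paths = 7722

Total paths from (0, 0) to (8, 8): C(16, 8) = 12870. Paths through (7, 6): (paths (0, 0) → (7, 6)) × (paths (7, 6) → (8, 8)) = C(13, 7) · C(3, 1) = 1716 · 3 = 5148. Avoidance count = 12870 − 5148 = 7722.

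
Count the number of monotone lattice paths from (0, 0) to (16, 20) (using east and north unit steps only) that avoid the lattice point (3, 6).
Number of paths = 5622974910

Total paths from (0, 0) to (16, 20): C(36, 16) = 7307872110. Paths through (3, 6): (paths (0, 0) → (3, 6)) × (paths (3, 6) → (16, 20)) = C(9, 3) · C(27, 13) = 84 · 20058300 = 1684897200. Avoidance count = 7307872110 − 1684897200 = 5622974910.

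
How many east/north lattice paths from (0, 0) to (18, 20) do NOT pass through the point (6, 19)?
Number of paths = 33575698310

Total paths from (0, 0) to (18, 20): C(38, 18) = 33578000610. Paths through (6, 19): (paths (0, 0) → (6, 19)) × (paths (6, 19) → (18, 20)) = C(25, 6) · C(13, 12) = 177100 · 13 = 2302300. Avoidance count = 33578000610 − 2302300 = 33575698310.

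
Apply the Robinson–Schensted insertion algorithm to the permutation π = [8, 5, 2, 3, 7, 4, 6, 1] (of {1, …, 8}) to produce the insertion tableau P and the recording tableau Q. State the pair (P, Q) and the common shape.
P = [1, 3, 4, 6] / [2, 7] / [5] / [8];  Q = [1, 4, 5, 7] / [2, 6] / [3] / [8];  common shape = (4, 2, 1, 1)

Row-insert the values π_1, π_2, … into P one at a time, bumping the leftmost entry strictly greater than the inserted value down to the next row. The recording tableau Q records, in position (i, j), the step at which that cell was added to P.
  Insert 8 (step 1): P = [8];  Q = [1]
  Insert 5 (step 2): P = [5] / [8];  Q = [1] / [2]
  Insert 2 (step 3): P = [2] / [5] / [8];  Q = [1] / [2] / [3]
  Insert 3 (step 4): P = [2, 3] / [5] / [8];  Q = [1, 4] / [2] / [3]
  Insert 7 (step 5): P = [2, 3, 7] / [5] / [8];  Q = [1, 4, 5] / [2] / [3]
  Insert 4 (step 6): P = [2, 3, 4] / [5, 7] / [8];  Q = [1, 4, 5] / [2, 6] / [3]
  Insert 6 (step 7): P = [2, 3, 4, 6] / [5, 7] / [8];  Q = [1, 4, 5, 7] / [2, 6] / [3]
  Insert 1 (step 8): P = [1, 3, 4, 6] / [2, 7] / [5] / [8];  Q = [1, 4, 5, 7] / [2, 6] / [3] / [8]
Final shape: (4, 2, 1, 1).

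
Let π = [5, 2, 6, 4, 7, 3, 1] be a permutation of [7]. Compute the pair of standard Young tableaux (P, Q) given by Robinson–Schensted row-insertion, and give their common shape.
P = [1, 3, 7] / [2, 6] / [4] / [5];  Q = [1, 3, 5] / [2, 4] / [6] / [7];  common shape = (3, 2, 1, 1)

Row-insert the values π_1, π_2, … into P one at a time, bumping the leftmost entry strictly greater than the inserted value down to the next row. The recording tableau Q records, in position (i, j), the step at which that cell was added to P.
  Insert 5 (step 1): P = [5];  Q = [1]
  Insert 2 (step 2): P = [2] / [5];  Q = [1] / [2]
  Insert 6 (step 3): P = [2, 6] / [5];  Q = [1, 3] / [2]
  Insert 4 (step 4): P = [2, 4] / [5, 6];  Q = [1, 3] / [2, 4]
  Insert 7 (step 5): P = [2, 4, 7] / [5, 6];  Q = [1, 3, 5] / [2, 4]
  Insert 3 (step 6): P = [2, 3, 7] / [4, 6] / [5];  Q = [1, 3, 5] / [2, 4] / [6]
  Insert 1 (step 7): P = [1, 3, 7] / [2, 6] / [4] / [5];  Q = [1, 3, 5] / [2, 4] / [6] / [7]
Final shape: (3, 2, 1, 1).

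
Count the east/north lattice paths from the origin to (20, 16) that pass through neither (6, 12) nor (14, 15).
Number of paths = 6729596370

Inclusion–exclusion. Total paths: C(36, 20) = 7307872110. Through P₁: C(18, 6)·C(18, 14) = 56805840. Through P₂: C(29, 14)·C(7, 6) = 542911320. Since P₁ is strictly southwest of P₂, a monotone path through both must visit P₁ then P₂; paths through both = C(18, 6)·C(11, 8)·C(7, 6) = 21441420. Avoid both = 7307872110 − 56805840 − 542911320 + 21441420 = 6729596370.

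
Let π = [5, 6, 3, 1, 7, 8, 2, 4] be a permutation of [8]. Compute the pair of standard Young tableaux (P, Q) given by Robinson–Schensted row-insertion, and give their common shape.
P = [1, 2, 4, 8] / [3, 6, 7] / [5];  Q = [1, 2, 5, 6] / [3, 7, 8] / [4];  common shape = (4, 3, 1)

Row-insert the values π_1, π_2, … into P one at a time, bumping the leftmost entry strictly greater than the inserted value down to the next row. The recording tableau Q records, in position (i, j), the step at which that cell was added to P.
  Insert 5 (step 1): P = [5];  Q = [1]
  Insert 6 (step 2): P = [5, 6];  Q = [1, 2]
  Insert 3 (step 3): P = [3, 6] / [5];  Q = [1, 2] / [3]
  Insert 1 (step 4): P = [1, 6] / [3] / [5];  Q = [1, 2] / [3] / [4]
  Insert 7 (step 5): P = [1, 6, 7] / [3] / [5];  Q = [1, 2, 5] / [3] / [4]
  Insert 8 (step 6): P = [1, 6, 7, 8] / [3] / [5];  Q = [1, 2, 5, 6] / [3] / [4]
  Insert 2 (step 7): P = [1, 2, 7, 8] / [3, 6] / [5];  Q = [1, 2, 5, 6] / [3, 7] / [4]
  Insert 4 (step 8): P = [1, 2, 4, 8] / [3, 6, 7] / [5];  Q = [1, 2, 5, 6] / [3, 7, 8] / [4]
Final shape: (4, 3, 1).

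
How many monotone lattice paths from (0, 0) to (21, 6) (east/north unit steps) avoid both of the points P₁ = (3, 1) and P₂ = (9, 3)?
Number of paths = 112274

Inclusion–exclusion. Total paths: C(27, 21) = 296010. Through P₁: C(4, 3)·C(23, 18) = 134596. Through P₂: C(12, 9)·C(15, 12) = 100100. Since P₁ is strictly southwest of P₂, a monotone path through both must visit P₁ then P₂; paths through both = C(4, 3)·C(8, 6)·C(15, 12) = 50960. Avoid both = 296010 − 134596 − 100100 + 50960 = 112274.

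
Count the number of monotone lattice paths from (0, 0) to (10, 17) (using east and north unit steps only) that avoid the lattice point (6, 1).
Number of paths = 8402370

Total paths from (0, 0) to (10, 17): C(27, 10) = 8436285. Paths through (6, 1): (paths (0, 0) → (6, 1)) × (paths (6, 1) → (10, 17)) = C(7, 6) · C(20, 4) = 7 · 4845 = 33915. Avoidance count = 8436285 − 33915 = 8402370.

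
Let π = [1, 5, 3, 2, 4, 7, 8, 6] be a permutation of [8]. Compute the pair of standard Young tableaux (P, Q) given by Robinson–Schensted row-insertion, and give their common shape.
P = [1, 2, 4, 6, 8] / [3, 7] / [5];  Q = [1, 2, 5, 6, 7] / [3, 8] / [4];  common shape = (5, 2, 1)

Row-insert the values π_1, π_2, … into P one at a time, bumping the leftmost entry strictly greater than the inserted value down to the next row. The recording tableau Q records, in position (i, j), the step at which that cell was added to P.
  Insert 1 (step 1): P = [1];  Q = [1]
  Insert 5 (step 2): P = [1, 5];  Q = [1, 2]
  Insert 3 (step 3): P = [1, 3] / [5];  Q = [1, 2] / [3]
  Insert 2 (step 4): P = [1, 2] / [3] / [5];  Q = [1, 2] / [3] / [4]
  Insert 4 (step 5): P = [1, 2, 4] / [3] / [5];  Q = [1, 2, 5] / [3] / [4]
  Insert 7 (step 6): P = [1, 2, 4, 7] / [3] / [5];  Q = [1, 2, 5, 6] / [3] / [4]
  Insert 8 (step 7): P = [1, 2, 4, 7, 8] / [3] / [5];  Q = [1, 2, 5, 6, 7] / [3] / [4]
  Insert 6 (step 8): P = [1, 2, 4, 6, 8] / [3, 7] / [5];  Q = [1, 2, 5, 6, 7] / [3, 8] / [4]
Final shape: (5, 2, 1).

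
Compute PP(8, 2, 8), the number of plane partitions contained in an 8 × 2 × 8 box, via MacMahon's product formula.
PP(8, 2, 8) = 34763300

Evaluate the triple product over i = 1..8, j = 1..2, k = 1..8. The factors are (2/1) · (3/2) · (4/3) · (5/4) · (6/5) · (7/6) · (8/7) · (9/8) · … (128 factors total). The numerators and denominators telescope so the product is an integer; carrying out the multiplication exactly gives PP(8, 2, 8) = 34763300.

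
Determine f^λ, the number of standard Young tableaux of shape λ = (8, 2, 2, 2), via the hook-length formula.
# SYT of shape (8, 2, 2, 2) = 7644

Hook-length formula: f^λ = n! / Π hook(c), product over all cells c of the Young diagram. For λ = (8, 2, 2, 2), n = 14 boxes. Hook lengths by row (left-to-right, top-to-bottom): [11, 10, 6, 5, 4, 3, 2, 1]; [4, 3]; [3, 2]; [2, 1]. Product of hooks = 11404800. So f^λ = 14! / 11404800 = 87178291200 / 11404800 = 7644.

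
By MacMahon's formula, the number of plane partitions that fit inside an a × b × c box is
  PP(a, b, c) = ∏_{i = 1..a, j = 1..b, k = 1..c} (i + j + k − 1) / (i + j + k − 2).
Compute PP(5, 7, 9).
PP(5, 7, 9) = 2424984388825856

Evaluate the triple product over i = 1..5, j = 1..7, k = 1..9. The factors are (2/1) · (3/2) · (4/3) · (5/4) · (6/5) · (7/6) · (8/7) · (9/8) · … (315 factors total). The numerators and denominators telescope so the product is an integer; carrying out the multiplication exactly gives PP(5, 7, 9) = 2424984388825856.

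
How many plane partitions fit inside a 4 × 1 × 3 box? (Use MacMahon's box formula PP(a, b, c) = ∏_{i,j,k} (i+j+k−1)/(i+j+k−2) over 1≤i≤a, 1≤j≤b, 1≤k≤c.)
PP(4, 1, 3) = 35

Evaluate the triple product over i = 1..4, j = 1..1, k = 1..3. The factors are (2/1) · (3/2) · (4/3) · (3/2) · (4/3) · (5/4) · (4/3) · (5/4) · … (12 factors total). The numerators and denominators telescope so the product is an integer; carrying out the multiplication exactly gives PP(4, 1, 3) = 35.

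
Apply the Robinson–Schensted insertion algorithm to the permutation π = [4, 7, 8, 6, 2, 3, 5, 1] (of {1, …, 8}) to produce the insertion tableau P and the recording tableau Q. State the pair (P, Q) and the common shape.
P = [1, 3, 5] / [2, 6, 8] / [4] / [7];  Q = [1, 2, 3] / [4, 6, 7] / [5] / [8];  common shape = (3, 3, 1, 1)

Row-insert the values π_1, π_2, … into P one at a time, bumping the leftmost entry strictly greater than the inserted value down to the next row. The recording tableau Q records, in position (i, j), the step at which that cell was added to P.
  Insert 4 (step 1): P = [4];  Q = [1]
  Insert 7 (step 2): P = [4, 7];  Q = [1, 2]
  Insert 8 (step 3): P = [4, 7, 8];  Q = [1, 2, 3]
  Insert 6 (step 4): P = [4, 6, 8] / [7];  Q = [1, 2, 3] / [4]
  Insert 2 (step 5): P = [2, 6, 8] / [4] / [7];  Q = [1, 2, 3] / [4] / [5]
  Insert 3 (step 6): P = [2, 3, 8] / [4, 6] / [7];  Q = [1, 2, 3] / [4, 6] / [5]
  Insert 5 (step 7): P = [2, 3, 5] / [4, 6, 8] / [7];  Q = [1, 2, 3] / [4, 6, 7] / [5]
  Insert 1 (step 8): P = [1, 3, 5] / [2, 6, 8] / [4] / [7];  Q = [1, 2, 3] / [4, 6, 7] / [5] / [8]
Final shape: (3, 3, 1, 1).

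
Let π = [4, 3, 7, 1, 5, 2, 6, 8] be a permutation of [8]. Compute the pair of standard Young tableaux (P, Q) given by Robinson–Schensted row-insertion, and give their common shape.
P = [1, 2, 6, 8] / [3, 5] / [4, 7];  Q = [1, 3, 7, 8] / [2, 5] / [4, 6];  common shape = (4, 2, 2)

Row-insert the values π_1, π_2, … into P one at a time, bumping the leftmost entry strictly greater than the inserted value down to the next row. The recording tableau Q records, in position (i, j), the step at which that cell was added to P.
  Insert 4 (step 1): P = [4];  Q = [1]
  Insert 3 (step 2): P = [3] / [4];  Q = [1] / [2]
  Insert 7 (step 3): P = [3, 7] / [4];  Q = [1, 3] / [2]
  Insert 1 (step 4): P = [1, 7] / [3] / [4];  Q = [1, 3] / [2] / [4]
  Insert 5 (step 5): P = [1, 5] / [3, 7] / [4];  Q = [1, 3] / [2, 5] / [4]
  Insert 2 (step 6): P = [1, 2] / [3, 5] / [4, 7];  Q = [1, 3] / [2, 5] / [4, 6]
  Insert 6 (step 7): P = [1, 2, 6] / [3, 5] / [4, 7];  Q = [1, 3, 7] / [2, 5] / [4, 6]
  Insert 8 (step 8): P = [1, 2, 6, 8] / [3, 5] / [4, 7];  Q = [1, 3, 7, 8] / [2, 5] / [4, 6]
Final shape: (4, 2, 2).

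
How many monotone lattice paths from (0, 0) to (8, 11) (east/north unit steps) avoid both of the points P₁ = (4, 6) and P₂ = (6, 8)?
Number of paths = 31692

Inclusion–exclusion. Total paths: C(19, 8) = 75582. Through P₁: C(10, 4)·C(9, 4) = 26460. Through P₂: C(14, 6)·C(5, 2) = 30030. Since P₁ is strictly southwest of P₂, a monotone path through both must visit P₁ then P₂; paths through both = C(10, 4)·C(4, 2)·C(5, 2) = 12600. Avoid both = 75582 − 26460 − 30030 + 12600 = 31692.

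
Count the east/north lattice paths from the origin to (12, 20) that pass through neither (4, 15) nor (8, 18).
Number of paths = 199405203

Inclusion–exclusion. Total paths: C(32, 12) = 225792840. Through P₁: C(19, 4)·C(13, 8) = 4988412. Through P₂: C(26, 8)·C(6, 4) = 23434125. Since P₁ is strictly southwest of P₂, a monotone path through both must visit P₁ then P₂; paths through both = C(19, 4)·C(7, 4)·C(6, 4) = 2034900. Avoid both = 225792840 − 4988412 − 23434125 + 2034900 = 199405203.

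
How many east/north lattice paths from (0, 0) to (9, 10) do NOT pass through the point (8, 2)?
Number of paths = 91973

Total paths from (0, 0) to (9, 10): C(19, 9) = 92378. Paths through (8, 2): (paths (0, 0) → (8, 2)) × (paths (8, 2) → (9, 10)) = C(10, 8) · C(9, 1) = 45 · 9 = 405. Avoidance count = 92378 − 405 = 91973.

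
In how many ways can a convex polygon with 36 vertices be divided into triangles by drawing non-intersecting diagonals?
C_34 = 812944042149730764

These polygon triangulations are counted by the Catalan number C_n = (1/(n + 1)) · C(2n, n). For n = 34: C_34 = (1/35) · C(68, 34) = 28453041475240576740/35 = 812944042149730764.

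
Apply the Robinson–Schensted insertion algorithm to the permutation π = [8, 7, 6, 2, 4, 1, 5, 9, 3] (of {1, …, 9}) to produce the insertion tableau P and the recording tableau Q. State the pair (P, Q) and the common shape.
P = [1, 3, 5, 9] / [2, 4] / [6] / [7] / [8];  Q = [1, 5, 7, 8] / [2, 9] / [3] / [4] / [6];  common shape = (4, 2, 1, 1, 1)

Row-insert the values π_1, π_2, … into P one at a time, bumping the leftmost entry strictly greater than the inserted value down to the next row. The recording tableau Q records, in position (i, j), the step at which that cell was added to P.
  Insert 8 (step 1): P = [8];  Q = [1]
  Insert 7 (step 2): P = [7] / [8];  Q = [1] / [2]
  Insert 6 (step 3): P = [6] / [7] / [8];  Q = [1] / [2] / [3]
  Insert 2 (step 4): P = [2] / [6] / [7] / [8];  Q = [1] / [2] / [3] / [4]
  Insert 4 (step 5): P = [2, 4] / [6] / [7] / [8];  Q = [1, 5] / [2] / [3] / [4]
  Insert 1 (step 6): P = [1, 4] / [2] / [6] / [7] / [8];  Q = [1, 5] / [2] / [3] / [4] / [6]
  Insert 5 (step 7): P = [1, 4, 5] / [2] / [6] / [7] / [8];  Q = [1, 5, 7] / [2] / [3] / [4] / [6]
  Insert 9 (step 8): P = [1, 4, 5, 9] / [2] / [6] / [7] / [8];  Q = [1, 5, 7, 8] / [2] / [3] / [4] / [6]
  Insert 3 (step 9): P = [1, 3, 5, 9] / [2, 4] / [6] / [7] / [8];  Q = [1, 5, 7, 8] / [2, 9] / [3] / [4] / [6]
Final shape: (4, 2, 1, 1, 1).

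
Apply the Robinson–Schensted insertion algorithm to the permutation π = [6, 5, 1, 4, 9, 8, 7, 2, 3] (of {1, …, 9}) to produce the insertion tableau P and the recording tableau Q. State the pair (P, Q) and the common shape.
P = [1, 2, 3] / [4, 7] / [5, 8] / [6, 9];  Q = [1, 4, 5] / [2, 6] / [3, 7] / [8, 9];  common shape = (3, 2, 2, 2)

Row-insert the values π_1, π_2, … into P one at a time, bumping the leftmost entry strictly greater than the inserted value down to the next row. The recording tableau Q records, in position (i, j), the step at which that cell was added to P.
  Insert 6 (step 1): P = [6];  Q = [1]
  Insert 5 (step 2): P = [5] / [6];  Q = [1] / [2]
  Insert 1 (step 3): P = [1] / [5] / [6];  Q = [1] / [2] / [3]
  Insert 4 (step 4): P = [1, 4] / [5] / [6];  Q = [1, 4] / [2] / [3]
  Insert 9 (step 5): P = [1, 4, 9] / [5] / [6];  Q = [1, 4, 5] / [2] / [3]
  Insert 8 (step 6): P = [1, 4, 8] / [5, 9] / [6];  Q = [1, 4, 5] / [2, 6] / [3]
  Insert 7 (step 7): P = [1, 4, 7] / [5, 8] / [6, 9];  Q = [1, 4, 5] / [2, 6] / [3, 7]
  Insert 2 (step 8): P = [1, 2, 7] / [4, 8] / [5, 9] / [6];  Q = [1, 4, 5] / [2, 6] / [3, 7] / [8]
  Insert 3 (step 9): P = [1, 2, 3] / [4, 7] / [5, 8] / [6, 9];  Q = [1, 4, 5] / [2, 6] / [3, 7] / [8, 9]
Final shape: (3, 2, 2, 2).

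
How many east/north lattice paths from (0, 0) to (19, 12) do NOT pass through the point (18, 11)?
Number of paths = 71925945

Total paths from (0, 0) to (19, 12): C(31, 19) = 141120525. Paths through (18, 11): (paths (0, 0) → (18, 11)) × (paths (18, 11) → (19, 12)) = C(29, 18) · C(2, 1) = 34597290 · 2 = 69194580. Avoidance count = 141120525 − 69194580 = 71925945.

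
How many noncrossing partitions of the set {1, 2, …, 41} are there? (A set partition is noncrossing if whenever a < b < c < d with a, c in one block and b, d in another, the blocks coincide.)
C_41 = 10113918591637898134020

These noncrossing partitions are counted by the Catalan number C_n = (1/(n + 1)) · C(2n, n). For n = 41: C_41 = (1/42) · C(82, 41) = 424784580848791721628840/42 = 10113918591637898134020.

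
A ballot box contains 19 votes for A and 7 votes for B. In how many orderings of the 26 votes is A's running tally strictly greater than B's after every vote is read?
Strict-lead orderings = 303600

Total orderings of the 26 votes with 19 for A: C(26, 19) = 657800. By the Bertrand ballot formula (Cycle Lemma / reflection principle), the number of orderings in which A is strictly ahead of B throughout is (p − q)/(p + q) · C(p + q, p) = (19 − 7)/(19 + 7) · 657800 = 303600.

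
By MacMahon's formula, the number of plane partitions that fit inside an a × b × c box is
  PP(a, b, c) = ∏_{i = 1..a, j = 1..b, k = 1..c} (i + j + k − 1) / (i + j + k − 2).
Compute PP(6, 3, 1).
PP(6, 3, 1) = 84

Evaluate the triple product over i = 1..6, j = 1..3, k = 1..1. The factors are (2/1) · (3/2) · (4/3) · (3/2) · (4/3) · (5/4) · (4/3) · (5/4) · … (18 factors total). The numerators and denominators telescope so the product is an integer; carrying out the multiplication exactly gives PP(6, 3, 1) = 84.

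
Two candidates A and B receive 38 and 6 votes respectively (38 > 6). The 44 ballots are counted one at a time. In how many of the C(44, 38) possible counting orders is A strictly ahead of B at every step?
Strict-lead orderings = 5133856

Total orderings of the 44 votes with 38 for A: C(44, 38) = 7059052. By the Bertrand ballot formula (Cycle Lemma / reflection principle), the number of orderings in which A is strictly ahead of B throughout is (p − q)/(p + q) · C(p + q, p) = (38 − 6)/(38 + 6) · 7059052 = 5133856.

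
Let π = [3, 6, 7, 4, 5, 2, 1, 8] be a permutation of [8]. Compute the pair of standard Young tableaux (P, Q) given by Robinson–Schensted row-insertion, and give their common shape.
P = [1, 4, 5, 8] / [2, 7] / [3] / [6];  Q = [1, 2, 3, 8] / [4, 5] / [6] / [7];  common shape = (4, 2, 1, 1)

Row-insert the values π_1, π_2, … into P one at a time, bumping the leftmost entry strictly greater than the inserted value down to the next row. The recording tableau Q records, in position (i, j), the step at which that cell was added to P.
  Insert 3 (step 1): P = [3];  Q = [1]
  Insert 6 (step 2): P = [3, 6];  Q = [1, 2]
  Insert 7 (step 3): P = [3, 6, 7];  Q = [1, 2, 3]
  Insert 4 (step 4): P = [3, 4, 7] / [6];  Q = [1, 2, 3] / [4]
  Insert 5 (step 5): P = [3, 4, 5] / [6, 7];  Q = [1, 2, 3] / [4, 5]
  Insert 2 (step 6): P = [2, 4, 5] / [3, 7] / [6];  Q = [1, 2, 3] / [4, 5] / [6]
  Insert 1 (step 7): P = [1, 4, 5] / [2, 7] / [3] / [6];  Q = [1, 2, 3] / [4, 5] / [6] / [7]
  Insert 8 (step 8): P = [1, 4, 5, 8] / [2, 7] / [3] / [6];  Q = [1, 2, 3, 8] / [4, 5] / [6] / [7]
Final shape: (4, 2, 1, 1).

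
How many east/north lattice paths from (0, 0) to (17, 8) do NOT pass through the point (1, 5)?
Number of paths = 1075761

Total paths from (0, 0) to (17, 8): C(25, 17) = 1081575. Paths through (1, 5): (paths (0, 0) → (1, 5)) × (paths (1, 5) → (17, 8)) = C(6, 1) · C(19, 16) = 6 · 969 = 5814. Avoidance count = 1081575 − 5814 = 1075761.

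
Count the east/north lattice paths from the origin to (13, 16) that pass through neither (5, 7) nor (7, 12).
Number of paths = 41521635

Inclusion–exclusion. Total paths: C(29, 13) = 67863915. Through P₁: C(12, 5)·C(17, 8) = 19253520. Through P₂: C(19, 7)·C(10, 6) = 10581480. Since P₁ is strictly southwest of P₂, a monotone path through both must visit P₁ then P₂; paths through both = C(12, 5)·C(7, 2)·C(10, 6) = 3492720. Avoid both = 67863915 − 19253520 − 10581480 + 3492720 = 41521635.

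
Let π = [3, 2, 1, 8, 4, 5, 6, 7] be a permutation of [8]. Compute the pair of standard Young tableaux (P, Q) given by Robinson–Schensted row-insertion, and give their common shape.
P = [1, 4, 5, 6, 7] / [2, 8] / [3];  Q = [1, 4, 6, 7, 8] / [2, 5] / [3];  common shape = (5, 2, 1)

Row-insert the values π_1, π_2, … into P one at a time, bumping the leftmost entry strictly greater than the inserted value down to the next row. The recording tableau Q records, in position (i, j), the step at which that cell was added to P.
  Insert 3 (step 1): P = [3];  Q = [1]
  Insert 2 (step 2): P = [2] / [3];  Q = [1] / [2]
  Insert 1 (step 3): P = [1] / [2] / [3];  Q = [1] / [2] / [3]
  Insert 8 (step 4): P = [1, 8] / [2] / [3];  Q = [1, 4] / [2] / [3]
  Insert 4 (step 5): P = [1, 4] / [2, 8] / [3];  Q = [1, 4] / [2, 5] / [3]
  Insert 5 (step 6): P = [1, 4, 5] / [2, 8] / [3];  Q = [1, 4, 6] / [2, 5] / [3]
  Insert 6 (step 7): P = [1, 4, 5, 6] / [2, 8] / [3];  Q = [1, 4, 6, 7] / [2, 5] / [3]
  Insert 7 (step 8): P = [1, 4, 5, 6, 7] / [2, 8] / [3];  Q = [1, 4, 6, 7, 8] / [2, 5] / [3]
Final shape: (5, 2, 1).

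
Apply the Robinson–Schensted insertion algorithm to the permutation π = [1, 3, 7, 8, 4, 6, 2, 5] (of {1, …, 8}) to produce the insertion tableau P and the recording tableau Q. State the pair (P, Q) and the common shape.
P = [1, 2, 4, 5] / [3, 6] / [7, 8];  Q = [1, 2, 3, 4] / [5, 6] / [7, 8];  common shape = (4, 2, 2)

Row-insert the values π_1, π_2, … into P one at a time, bumping the leftmost entry strictly greater than the inserted value down to the next row. The recording tableau Q records, in position (i, j), the step at which that cell was added to P.
  Insert 1 (step 1): P = [1];  Q = [1]
  Insert 3 (step 2): P = [1, 3];  Q = [1, 2]
  Insert 7 (step 3): P = [1, 3, 7];  Q = [1, 2, 3]
  Insert 8 (step 4): P = [1, 3, 7, 8];  Q = [1, 2, 3, 4]
  Insert 4 (step 5): P = [1, 3, 4, 8] / [7];  Q = [1, 2, 3, 4] / [5]
  Insert 6 (step 6): P = [1, 3, 4, 6] / [7, 8];  Q = [1, 2, 3, 4] / [5, 6]
  Insert 2 (step 7): P = [1, 2, 4, 6] / [3, 8] / [7];  Q = [1, 2, 3, 4] / [5, 6] / [7]
  Insert 5 (step 8): P = [1, 2, 4, 5] / [3, 6] / [7, 8];  Q = [1, 2, 3, 4] / [5, 6] / [7, 8]
Final shape: (4, 2, 2).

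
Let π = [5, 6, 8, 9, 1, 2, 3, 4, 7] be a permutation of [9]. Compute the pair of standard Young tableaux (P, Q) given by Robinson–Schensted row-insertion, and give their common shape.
P = [1, 2, 3, 4, 7] / [5, 6, 8, 9];  Q = [1, 2, 3, 4, 9] / [5, 6, 7, 8];  common shape = (5, 4)

Row-insert the values π_1, π_2, … into P one at a time, bumping the leftmost entry strictly greater than the inserted value down to the next row. The recording tableau Q records, in position (i, j), the step at which that cell was added to P.
  Insert 5 (step 1): P = [5];  Q = [1]
  Insert 6 (step 2): P = [5, 6];  Q = [1, 2]
  Insert 8 (step 3): P = [5, 6, 8];  Q = [1, 2, 3]
  Insert 9 (step 4): P = [5, 6, 8, 9];  Q = [1, 2, 3, 4]
  Insert 1 (step 5): P = [1, 6, 8, 9] / [5];  Q = [1, 2, 3, 4] / [5]
  Insert 2 (step 6): P = [1, 2, 8, 9] / [5, 6];  Q = [1, 2, 3, 4] / [5, 6]
  Insert 3 (step 7): P = [1, 2, 3, 9] / [5, 6, 8];  Q = [1, 2, 3, 4] / [5, 6, 7]
  Insert 4 (step 8): P = [1, 2, 3, 4] / [5, 6, 8, 9];  Q = [1, 2, 3, 4] / [5, 6, 7, 8]
  Insert 7 (step 9): P = [1, 2, 3, 4, 7] / [5, 6, 8, 9];  Q = [1, 2, 3, 4, 9] / [5, 6, 7, 8]
Final shape: (5, 4).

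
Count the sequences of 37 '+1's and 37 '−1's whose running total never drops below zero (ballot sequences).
C_37 = 45950804324621742364

These ballot sequences are counted by the Catalan number C_n = (1/(n + 1)) · C(2n, n). For n = 37: C_37 = (1/38) · C(74, 37) = 1746130564335626209832/38 = 45950804324621742364.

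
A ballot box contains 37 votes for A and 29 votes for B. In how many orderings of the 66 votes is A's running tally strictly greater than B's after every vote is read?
Strict-lead orderings = 542181316264981120

Total orderings of the 66 votes with 37 for A: C(66, 37) = 4472995859186094240. By the Bertrand ballot formula (Cycle Lemma / reflection principle), the number of orderings in which A is strictly ahead of B throughout is (p − q)/(p + q) · C(p + q, p) = (37 − 29)/(37 + 29) · 4472995859186094240 = 542181316264981120.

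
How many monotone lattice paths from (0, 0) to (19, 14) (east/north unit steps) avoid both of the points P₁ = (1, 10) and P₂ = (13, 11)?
Number of paths = 609064651

Inclusion–exclusion. Total paths: C(33, 19) = 818809200. Through P₁: C(11, 1)·C(22, 18) = 80465. Through P₂: C(24, 13)·C(9, 6) = 209676096. Since P₁ is strictly southwest of P₂, a monotone path through both must visit P₁ then P₂; paths through both = C(11, 1)·C(13, 12)·C(9, 6) = 12012. Avoid both = 818809200 − 80465 − 209676096 + 12012 = 609064651.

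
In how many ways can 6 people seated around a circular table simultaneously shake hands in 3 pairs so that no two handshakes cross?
C_3 = 5

These noncrossing handshakes are counted by the Catalan number C_n = (1/(n + 1)) · C(2n, n). For n = 3: C_3 = (1/4) · C(6, 3) = 20/4 = 5.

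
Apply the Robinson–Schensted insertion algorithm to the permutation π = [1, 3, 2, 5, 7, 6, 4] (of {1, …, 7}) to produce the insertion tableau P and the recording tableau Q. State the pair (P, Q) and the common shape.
P = [1, 2, 4, 6] / [3, 5] / [7];  Q = [1, 2, 4, 5] / [3, 6] / [7];  common shape = (4, 2, 1)

Row-insert the values π_1, π_2, … into P one at a time, bumping the leftmost entry strictly greater than the inserted value down to the next row. The recording tableau Q records, in position (i, j), the step at which that cell was added to P.
  Insert 1 (step 1): P = [1];  Q = [1]
  Insert 3 (step 2): P = [1, 3];  Q = [1, 2]
  Insert 2 (step 3): P = [1, 2] / [3];  Q = [1, 2] / [3]
  Insert 5 (step 4): P = [1, 2, 5] / [3];  Q = [1, 2, 4] / [3]
  Insert 7 (step 5): P = [1, 2, 5, 7] / [3];  Q = [1, 2, 4, 5] / [3]
  Insert 6 (step 6): P = [1, 2, 5, 6] / [3, 7];  Q = [1, 2, 4, 5] / [3, 6]
  Insert 4 (step 7): P = [1, 2, 4, 6] / [3, 5] / [7];  Q = [1, 2, 4, 5] / [3, 6] / [7]
Final shape: (4, 2, 1).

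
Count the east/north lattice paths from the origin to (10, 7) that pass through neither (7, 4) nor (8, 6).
Number of paths = 6809

Inclusion–exclusion. Total paths: C(17, 10) = 19448. Through P₁: C(11, 7)·C(6, 3) = 6600. Through P₂: C(14, 8)·C(3, 2) = 9009. Since P₁ is strictly southwest of P₂, a monotone path through both must visit P₁ then P₂; paths through both = C(11, 7)·C(3, 1)·C(3, 2) = 2970. Avoid both = 19448 − 6600 − 9009 + 2970 = 6809.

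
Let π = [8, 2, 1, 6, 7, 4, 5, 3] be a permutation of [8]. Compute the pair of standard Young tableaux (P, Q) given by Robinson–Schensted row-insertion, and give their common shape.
P = [1, 3, 5] / [2, 4, 7] / [6] / [8];  Q = [1, 4, 5] / [2, 6, 7] / [3] / [8];  common shape = (3, 3, 1, 1)

Row-insert the values π_1, π_2, … into P one at a time, bumping the leftmost entry strictly greater than the inserted value down to the next row. The recording tableau Q records, in position (i, j), the step at which that cell was added to P.
  Insert 8 (step 1): P = [8];  Q = [1]
  Insert 2 (step 2): P = [2] / [8];  Q = [1] / [2]
  Insert 1 (step 3): P = [1] / [2] / [8];  Q = [1] / [2] / [3]
  Insert 6 (step 4): P = [1, 6] / [2] / [8];  Q = [1, 4] / [2] / [3]
  Insert 7 (step 5): P = [1, 6, 7] / [2] / [8];  Q = [1, 4, 5] / [2] / [3]
  Insert 4 (step 6): P = [1, 4, 7] / [2, 6] / [8];  Q = [1, 4, 5] / [2, 6] / [3]
  Insert 5 (step 7): P = [1, 4, 5] / [2, 6, 7] / [8];  Q = [1, 4, 5] / [2, 6, 7] / [3]
  Insert 3 (step 8): P = [1, 3, 5] / [2, 4, 7] / [6] / [8];  Q = [1, 4, 5] / [2, 6, 7] / [3] / [8]
Final shape: (3, 3, 1, 1).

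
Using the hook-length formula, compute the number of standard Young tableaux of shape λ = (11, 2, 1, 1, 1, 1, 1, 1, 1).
# SYT of shape (11, 2, 1, 1, 1, 1, 1, 1, 1) = 707200

Hook-length formula: f^λ = n! / Π hook(c), product over all cells c of the Young diagram. For λ = (11, 2, 1, 1, 1, 1, 1, 1, 1), n = 20 boxes. Hook lengths by row (left-to-right, top-to-bottom): [19, 11, 9, 8, 7, 6, 5, 4, 3, 2, 1]; [9, 1]; [7]; [6]; [5]; [4]; [3]; [2]; [1]. Product of hooks = 3440189491200. So f^λ = 20! / 3440189491200 = 2432902008176640000 / 3440189491200 = 707200.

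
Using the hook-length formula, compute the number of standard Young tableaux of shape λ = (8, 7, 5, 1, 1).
# SYT of shape (8, 7, 5, 1, 1) = 457271100

Hook-length formula: f^λ = n! / Π hook(c), product over all cells c of the Young diagram. For λ = (8, 7, 5, 1, 1), n = 22 boxes. Hook lengths by row (left-to-right, top-to-bottom): [12, 9, 8, 7, 6, 4, 3, 1]; [10, 7, 6, 5, 4, 2, 1]; [7, 4, 3, 2, 1]; [2]; [1]. Product of hooks = 2458062028800. So f^λ = 22! / 2458062028800 = 1124000727777607680000 / 2458062028800 = 457271100.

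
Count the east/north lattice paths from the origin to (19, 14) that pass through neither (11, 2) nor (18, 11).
Number of paths = 674163660

Inclusion–exclusion. Total paths: C(33, 19) = 818809200. Through P₁: C(13, 11)·C(20, 8) = 9825660. Through P₂: C(29, 18)·C(4, 1) = 138389160. Since P₁ is strictly southwest of P₂, a monotone path through both must visit P₁ then P₂; paths through both = C(13, 11)·C(16, 7)·C(4, 1) = 3569280. Avoid both = 818809200 − 9825660 − 138389160 + 3569280 = 674163660.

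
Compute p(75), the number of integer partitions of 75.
p(75) = 8118264

Compute p(n) via the recurrence p(n, m) = p(n, m−1) + p(n−m, m), where p(n, m) counts partitions of n with all parts ≤ m and p(n) = p(n, n). The base cases are p(0, m) = 1 and p(n, 0) = 0 for n > 0. Filling the table yields p(75) = 8118264. (Euler's pentagonal recurrence is an alternative.)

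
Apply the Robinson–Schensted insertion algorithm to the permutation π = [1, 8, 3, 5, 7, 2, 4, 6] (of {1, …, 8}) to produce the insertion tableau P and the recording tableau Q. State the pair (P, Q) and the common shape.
P = [1, 2, 4, 6] / [3, 5, 7] / [8];  Q = [1, 2, 4, 5] / [3, 7, 8] / [6];  common shape = (4, 3, 1)

Row-insert the values π_1, π_2, … into P one at a time, bumping the leftmost entry strictly greater than the inserted value down to the next row. The recording tableau Q records, in position (i, j), the step at which that cell was added to P.
  Insert 1 (step 1): P = [1];  Q = [1]
  Insert 8 (step 2): P = [1, 8];  Q = [1, 2]
  Insert 3 (step 3): P = [1, 3] / [8];  Q = [1, 2] / [3]
  Insert 5 (step 4): P = [1, 3, 5] / [8];  Q = [1, 2, 4] / [3]
  Insert 7 (step 5): P = [1, 3, 5, 7] / [8];  Q = [1, 2, 4, 5] / [3]
  Insert 2 (step 6): P = [1, 2, 5, 7] / [3] / [8];  Q = [1, 2, 4, 5] / [3] / [6]
  Insert 4 (step 7): P = [1, 2, 4, 7] / [3, 5] / [8];  Q = [1, 2, 4, 5] / [3, 7] / [6]
  Insert 6 (step 8): P = [1, 2, 4, 6] / [3, 5, 7] / [8];  Q = [1, 2, 4, 5] / [3, 7, 8] / [6]
Final shape: (4, 3, 1).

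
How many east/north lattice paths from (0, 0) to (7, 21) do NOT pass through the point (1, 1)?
Number of paths = 723580

Total paths from (0, 0) to (7, 21): C(28, 7) = 1184040. Paths through (1, 1): (paths (0, 0) → (1, 1)) × (paths (1, 1) → (7, 21)) = C(2, 1) · C(26, 6) = 2 · 230230 = 460460. Avoidance count = 1184040 − 460460 = 723580.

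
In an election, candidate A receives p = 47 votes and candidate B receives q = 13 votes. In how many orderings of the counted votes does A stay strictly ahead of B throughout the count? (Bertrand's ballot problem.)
Strict-lead orderings = 2927889275640

Total orderings of the 60 votes with 47 for A: C(60, 47) = 5166863427600. By the Bertrand ballot formula (Cycle Lemma / reflection principle), the number of orderings in which A is strictly ahead of B throughout is (p − q)/(p + q) · C(p + q, p) = (47 − 13)/(47 + 13) · 5166863427600 = 2927889275640.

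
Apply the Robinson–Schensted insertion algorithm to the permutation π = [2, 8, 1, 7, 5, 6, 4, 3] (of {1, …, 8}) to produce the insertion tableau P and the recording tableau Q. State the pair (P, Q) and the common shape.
P = [1, 3, 6] / [2, 4] / [5] / [7] / [8];  Q = [1, 2, 6] / [3, 4] / [5] / [7] / [8];  common shape = (3, 2, 1, 1, 1)

Row-insert the values π_1, π_2, … into P one at a time, bumping the leftmost entry strictly greater than the inserted value down to the next row. The recording tableau Q records, in position (i, j), the step at which that cell was added to P.
  Insert 2 (step 1): P = [2];  Q = [1]
  Insert 8 (step 2): P = [2, 8];  Q = [1, 2]
  Insert 1 (step 3): P = [1, 8] / [2];  Q = [1, 2] / [3]
  Insert 7 (step 4): P = [1, 7] / [2, 8];  Q = [1, 2] / [3, 4]
  Insert 5 (step 5): P = [1, 5] / [2, 7] / [8];  Q = [1, 2] / [3, 4] / [5]
  Insert 6 (step 6): P = [1, 5, 6] / [2, 7] / [8];  Q = [1, 2, 6] / [3, 4] / [5]
  Insert 4 (step 7): P = [1, 4, 6] / [2, 5] / [7] / [8];  Q = [1, 2, 6] / [3, 4] / [5] / [7]
  Insert 3 (step 8): P = [1, 3, 6] / [2, 4] / [5] / [7] / [8];  Q = [1, 2, 6] / [3, 4] / [5] / [7] / [8]
Final shape: (3, 2, 1, 1, 1).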